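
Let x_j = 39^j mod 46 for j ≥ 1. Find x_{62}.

Listing terms: x_1 = 39; x_2 = 3; x_3 = 25; x_4 = 9; x_5 = 29; x_6 = 27; x_7 = 41; x_8 = 35; x_9 = 31; x_{10} = 13; x_{11} = 1; x_{12} = 39.
Since x_{12} = x_1 = 39, the sequence is periodic with period 11.
So x_{62} = x_{1 + ((62-1) mod 11)} = x_7 = 41.

41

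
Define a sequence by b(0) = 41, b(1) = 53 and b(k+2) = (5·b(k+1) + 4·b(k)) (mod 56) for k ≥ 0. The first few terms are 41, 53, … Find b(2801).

29

Computing terms: b(0) = 41,  b(1) = 53,  b(2) = 37,  b(3) = 5,  b(4) = 5,  b(5) = 45,  b(6) = 21,  b(7) = 5,  b(8) = 53,  b(9) = 5,  b(10) = 13,  b(11) = 29,  b(12) = 29,  b(13) = 37,  b(14) = 21,  b(15) = 29,  b(16) = 5,  b(17) = 29,  b(18) = 53,  b(19) = 45,  b(20) = 45,  b(21) = 13,  b(22) = 21,  b(23) = 45,  b(24) = 29,  b(25) = 45,  b(26) = 5,  b(27) = 37,  b(28) = 37,  b(29) = 53,  b(30) = 21,  b(31) = 37,  b(32) = 45,  b(33) = 37,  b(34) = 29,  b(35) = 13,  b(36) = 13,  b(37) = 5,  b(38) = 21,  b(39) = 13,  b(40) = 37,  b(41) = 13,  b(42) = 45,  b(43) = 53,  b(44) = 53,  b(45) = 29,  b(46) = 21,  b(47) = 53,  b(48) = 13,  b(49) = 53,  b(50) = 37.
Since (b(49), b(50)) = (b(1), b(2)) = (53, 37) (two consecutive terms determine the rest), the sequence is eventually periodic: after a pre-period of length 1 it cycles with period 48.
For k ≥ 1, b(k) depends only on (k - 1) mod 48. (2801 - 1) mod 48 = 16, so b(2801) = b(17) = 29.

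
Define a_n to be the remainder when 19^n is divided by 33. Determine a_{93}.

Computing terms: a_1 = 19; a_2 = 31; a_3 = 28; a_4 = 4; a_5 = 10; a_6 = 25; a_7 = 13; a_8 = 16; a_9 = 7; a_{10} = 1; a_{11} = 19.
Since a_{11} = a_1 = 19, the sequence is periodic with period 10.
So a_{93} = a_{1 + ((93-1) mod 10)} = a_3 = 28.

28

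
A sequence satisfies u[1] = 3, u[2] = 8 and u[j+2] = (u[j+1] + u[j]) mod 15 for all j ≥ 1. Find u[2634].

Computing terms: u[1] = 3, u[2] = 8, u[3] = 11, u[4] = 4, u[5] = 0, u[6] = 4, u[7] = 4, u[8] = 8, u[9] = 12, u[10] = 5, u[11] = 2, u[12] = 7, u[13] = 9, u[14] = 1, u[15] = 10, u[16] = 11, u[17] = 6, u[18] = 2, u[19] = 8, u[20] = 10, u[21] = 3, u[22] = 13, u[23] = 1, u[24] = 14, u[25] = 0, u[26] = 14, u[27] = 14, u[28] = 13, u[29] = 12, u[30] = 10, u[31] = 7, u[32] = 2, u[33] = 9, u[34] = 11, u[35] = 5, u[36] = 1, u[37] = 6, u[38] = 7, u[39] = 13, u[40] = 5, u[41] = 3, u[42] = 8.
Since (u[41], u[42]) = (u[1], u[2]) = (3, 8) (two consecutive terms determine the rest), the sequence is periodic with period 40.
(2634 - 1) mod 40 = 33, so u[2634] = u[34] = 11.

11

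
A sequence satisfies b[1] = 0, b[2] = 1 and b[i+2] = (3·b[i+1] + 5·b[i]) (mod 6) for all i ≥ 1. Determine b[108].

Listing terms: b[1] = 0; b[2] = 1; b[3] = 3; b[4] = 2; b[5] = 3; b[6] = 1; b[7] = 0; b[8] = 5; b[9] = 3; b[10] = 4; b[11] = 3; b[12] = 5; b[13] = 0; b[14] = 1.
The sequence repeats with period 12.
So b[108] = b[1 + ((108-1) mod 12)] = b[12] = 5.

5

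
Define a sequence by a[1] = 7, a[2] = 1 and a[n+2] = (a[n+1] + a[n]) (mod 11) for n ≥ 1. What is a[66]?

4

Listing terms: a[1] = 7,  a[2] = 1,  a[3] = 8,  a[4] = 9,  a[5] = 6,  a[6] = 4,  a[7] = 10,  a[8] = 3,  a[9] = 2,  a[10] = 5,  a[11] = 7,  a[12] = 1.
The sequence repeats with period 10.
So a[66] = a[1 + ((66-1) mod 10)] = a[6] = 4.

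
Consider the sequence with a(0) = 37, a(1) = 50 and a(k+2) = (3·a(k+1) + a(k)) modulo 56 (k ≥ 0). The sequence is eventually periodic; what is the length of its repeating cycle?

Computing terms: a(0) = 37, a(1) = 50, a(2) = 19, a(3) = 51, a(4) = 4, a(5) = 7, a(6) = 25, a(7) = 26, a(8) = 47, a(9) = 55, a(10) = 44, a(11) = 19, a(12) = 45, a(13) = 42, a(14) = 3, a(15) = 51, a(16) = 44, a(17) = 15, a(18) = 33, a(19) = 2, a(20) = 39, a(21) = 7, a(22) = 4, a(23) = 19, a(24) = 5, a(25) = 34, a(26) = 51, a(27) = 19, a(28) = 52, a(29) = 7, a(30) = 17, a(31) = 2, a(32) = 23, a(33) = 15, a(34) = 12, a(35) = 51, a(36) = 53, a(37) = 42, a(38) = 11, a(39) = 19, a(40) = 12, a(41) = 55, a(42) = 9, a(43) = 26, a(44) = 31, a(45) = 7, a(46) = 52, a(47) = 51, a(48) = 37, a(49) = 50.
Since (a(48), a(49)) = (a(0), a(1)) = (37, 50) (two consecutive terms determine the rest), the sequence is periodic with period 48.

48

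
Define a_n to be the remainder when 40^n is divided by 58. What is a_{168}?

a_0 = 1; a_1 = 40; a_2 = 34; a_3 = 26; a_4 = 54; a_5 = 14; a_6 = 38; a_7 = 12; a_8 = 16; a_9 = 2; a_{10} = 22; a_{11} = 10; a_{12} = 52; a_{13} = 50; a_{14} = 28; a_{15} = 18; a_{16} = 24; a_{17} = 32; a_{18} = 4; a_{19} = 44; a_{20} = 20; a_{21} = 46; a_{22} = 42; a_{23} = 56; a_{24} = 36; a_{25} = 48; a_{26} = 6; a_{27} = 8; a_{28} = 30; a_{29} = 40.
Since a_{29} = a_1 = 40, the sequence is eventually periodic: after a pre-period of length 1 it cycles with period 28.
For n ≥ 1, a_n depends only on (n - 1) mod 28. (168 - 1) mod 28 = 27, so a_{168} = a_{28} = 30.

30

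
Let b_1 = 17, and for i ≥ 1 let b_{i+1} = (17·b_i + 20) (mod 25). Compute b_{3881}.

We have b_1 = 17; b_2 = 9; b_3 = 23; b_4 = 11; b_5 = 7; b_6 = 14; b_7 = 8; b_8 = 6; b_9 = 22; b_{10} = 19; b_{11} = 18; b_{12} = 1; b_{13} = 12; b_{14} = 24; b_{15} = 3; b_{16} = 21; b_{17} = 2; b_{18} = 4; b_{19} = 13; b_{20} = 16; b_{21} = 17.
The sequence repeats with period 20.
(3881 - 1) mod 20 = 0, so b_{3881} = b_1 = 17.

17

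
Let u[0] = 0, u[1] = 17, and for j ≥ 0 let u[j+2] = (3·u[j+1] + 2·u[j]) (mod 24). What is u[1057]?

11

We have u[0] = 0,  u[1] = 17,  u[2] = 3,  u[3] = 19,  u[4] = 15,  u[5] = 11,  u[6] = 15,  u[7] = 19,  u[8] = 15.
Since (u[7], u[8]) = (u[3], u[4]) = (19, 15) (two consecutive terms determine the rest), the sequence is eventually periodic: after a pre-period of length 3 it cycles with period 4.
For j ≥ 3, u[j] depends only on (j - 3) mod 4. (1057 - 3) mod 4 = 2, so u[1057] = u[5] = 11.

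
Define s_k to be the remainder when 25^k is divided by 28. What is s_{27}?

1

Computing terms: s_0 = 1; s_1 = 25; s_2 = 9; s_3 = 1.
Since s_3 = s_0 = 1, the sequence is periodic with period 3.
So s_{27} = s_{0 + ((27-0) mod 3)} = s_0 = 1.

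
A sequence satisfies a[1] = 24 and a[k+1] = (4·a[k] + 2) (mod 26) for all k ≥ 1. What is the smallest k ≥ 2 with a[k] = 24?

7

Computing terms: a[1] = 24,  a[2] = 20,  a[3] = 4,  a[4] = 18,  a[5] = 22,  a[6] = 12,  a[7] = 24.
The sequence repeats with period 6.
The value 24 next appears (with k ≥ 2) at a[7].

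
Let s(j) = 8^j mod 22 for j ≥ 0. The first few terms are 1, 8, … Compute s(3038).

16

Computing terms: s(0) = 1,  s(1) = 8,  s(2) = 20,  s(3) = 6,  s(4) = 4,  s(5) = 10,  s(6) = 14,  s(7) = 2,  s(8) = 16,  s(9) = 18,  s(10) = 12,  s(11) = 8.
Since s(11) = s(1) = 8, the sequence is eventually periodic: after a pre-period of length 1 it cycles with period 10.
For j ≥ 1, s(j) depends only on (j - 1) mod 10. (3038 - 1) mod 10 = 7, so s(3038) = s(8) = 16.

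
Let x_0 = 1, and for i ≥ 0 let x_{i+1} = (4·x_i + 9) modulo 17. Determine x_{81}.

Computing terms: x_0 = 1, x_1 = 13, x_2 = 10, x_3 = 15, x_4 = 1.
The sequence repeats with period 4.
(81 - 0) mod 4 = 1, so x_{81} = x_1 = 13.

13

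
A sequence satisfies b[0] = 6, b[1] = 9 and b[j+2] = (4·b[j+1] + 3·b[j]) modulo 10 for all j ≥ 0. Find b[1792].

We have b[0] = 6, b[1] = 9, b[2] = 4, b[3] = 3, b[4] = 4, b[5] = 5, b[6] = 2, b[7] = 3, b[8] = 8, b[9] = 1, b[10] = 8, b[11] = 5, b[12] = 4, b[13] = 1, b[14] = 6, b[15] = 7, b[16] = 6, b[17] = 5, b[18] = 8, b[19] = 7, b[20] = 2, b[21] = 9, b[22] = 2, b[23] = 5, b[24] = 6, b[25] = 9.
Since (b[24], b[25]) = (b[0], b[1]) = (6, 9) (two consecutive terms determine the rest), the sequence is periodic with period 24.
So b[1792] = b[0 + ((1792-0) mod 24)] = b[16] = 6.

6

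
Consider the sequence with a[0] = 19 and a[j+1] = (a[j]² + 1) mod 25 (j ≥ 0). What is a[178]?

2

We have a[0] = 19; a[1] = 12; a[2] = 20; a[3] = 1; a[4] = 2; a[5] = 5; a[6] = 1.
Since a[6] = a[3] = 1, the sequence is eventually periodic: after a pre-period of length 3 it cycles with period 3.
For j ≥ 3, a[j] depends only on (j - 3) mod 3. (178 - 3) mod 3 = 1, so a[178] = a[4] = 2.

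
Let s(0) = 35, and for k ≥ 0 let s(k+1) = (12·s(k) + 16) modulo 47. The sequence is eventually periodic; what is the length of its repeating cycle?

Listing terms: s(0) = 35,  s(1) = 13,  s(2) = 31,  s(3) = 12,  s(4) = 19,  s(5) = 9,  s(6) = 30,  s(7) = 0,  s(8) = 16,  s(9) = 20,  s(10) = 21,  s(11) = 33,  s(12) = 36,  s(13) = 25,  s(14) = 34,  s(15) = 1,  s(16) = 28,  s(17) = 23,  s(18) = 10,  s(19) = 42,  s(20) = 3,  s(21) = 5,  s(22) = 29,  s(23) = 35.
The sequence repeats with period 23.

23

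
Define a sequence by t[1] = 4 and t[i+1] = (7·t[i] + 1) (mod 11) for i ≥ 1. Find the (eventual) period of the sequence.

Listing terms: t[1] = 4; t[2] = 7; t[3] = 6; t[4] = 10; t[5] = 5; t[6] = 3; t[7] = 0; t[8] = 1; t[9] = 8; t[10] = 2; t[11] = 4.
Since t[11] = t[1] = 4, the sequence is periodic with period 10.

10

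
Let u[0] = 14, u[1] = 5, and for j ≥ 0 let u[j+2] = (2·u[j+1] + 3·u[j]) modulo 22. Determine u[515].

u[0] = 14; u[1] = 5; u[2] = 8; u[3] = 9; u[4] = 20; u[5] = 1; u[6] = 18; u[7] = 17; u[8] = 0; u[9] = 7; u[10] = 14; u[11] = 5.
Since (u[10], u[11]) = (u[0], u[1]) = (14, 5) (two consecutive terms determine the rest), the sequence is periodic with period 10.
(515 - 0) mod 10 = 5, so u[515] = u[5] = 1.

1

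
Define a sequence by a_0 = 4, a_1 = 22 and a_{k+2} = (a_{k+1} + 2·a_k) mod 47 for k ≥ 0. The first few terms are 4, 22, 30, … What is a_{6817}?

Computing terms: a_0 = 4, a_1 = 22, a_2 = 30, a_3 = 27, a_4 = 40, a_5 = 0, a_6 = 33, a_7 = 33, a_8 = 5, a_9 = 24, a_{10} = 34, a_{11} = 35, a_{12} = 9, a_{13} = 32, a_{14} = 3, a_{15} = 20, a_{16} = 26, a_{17} = 19, a_{18} = 24, a_{19} = 15, a_{20} = 16, a_{21} = 46, a_{22} = 31, a_{23} = 29, a_{24} = 44, a_{25} = 8, a_{26} = 2, a_{27} = 18, a_{28} = 22, a_{29} = 11, a_{30} = 8, a_{31} = 30, a_{32} = 46, a_{33} = 12, a_{34} = 10, a_{35} = 34, a_{36} = 7, a_{37} = 28, a_{38} = 42, a_{39} = 4, a_{40} = 41, a_{41} = 2, a_{42} = 37, a_{43} = 41, a_{44} = 21, a_{45} = 9, a_{46} = 4, a_{47} = 22.
The sequence repeats with period 46.
(6817 - 0) mod 46 = 9, so a_{6817} = a_9 = 24.

24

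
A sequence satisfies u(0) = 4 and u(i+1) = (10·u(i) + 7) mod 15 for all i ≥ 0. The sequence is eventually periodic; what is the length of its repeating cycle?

3

We have u(0) = 4, u(1) = 2, u(2) = 12, u(3) = 7, u(4) = 2.
Since u(4) = u(1) = 2, the sequence is eventually periodic: after a pre-period of length 1 it cycles with period 3.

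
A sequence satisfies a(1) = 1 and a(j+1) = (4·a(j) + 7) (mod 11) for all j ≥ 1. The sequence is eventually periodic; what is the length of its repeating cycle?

5

Listing terms: a(1) = 1; a(2) = 0; a(3) = 7; a(4) = 2; a(5) = 4; a(6) = 1.
The sequence repeats with period 5.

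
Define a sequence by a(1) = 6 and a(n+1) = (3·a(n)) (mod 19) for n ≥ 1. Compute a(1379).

a(1) = 6, a(2) = 18, a(3) = 16, a(4) = 10, a(5) = 11, a(6) = 14, a(7) = 4, a(8) = 12, a(9) = 17, a(10) = 13, a(11) = 1, a(12) = 3, a(13) = 9, a(14) = 8, a(15) = 5, a(16) = 15, a(17) = 7, a(18) = 2, a(19) = 6.
The sequence repeats with period 18.
So a(1379) = a(1 + ((1379-1) mod 18)) = a(11) = 1.

1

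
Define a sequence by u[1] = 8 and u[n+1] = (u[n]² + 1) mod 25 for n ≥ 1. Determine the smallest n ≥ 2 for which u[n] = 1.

u[1] = 8,  u[2] = 15,  u[3] = 1,  u[4] = 2,  u[5] = 5,  u[6] = 1.
Since u[6] = u[3] = 1, the sequence is eventually periodic: after a pre-period of length 2 it cycles with period 3.
The value 1 first appears (with n ≥ 2) at u[3].

3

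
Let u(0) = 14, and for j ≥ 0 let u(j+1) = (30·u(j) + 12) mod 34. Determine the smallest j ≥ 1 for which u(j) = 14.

We have u(0) = 14, u(1) = 24, u(2) = 18, u(3) = 8, u(4) = 14.
Since u(4) = u(0) = 14, the sequence is periodic with period 4.
The value 14 next appears (with j ≥ 1) at u(4).

4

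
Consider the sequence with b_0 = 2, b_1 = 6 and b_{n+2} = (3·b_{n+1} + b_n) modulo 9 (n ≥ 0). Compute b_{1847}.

Computing terms: b_0 = 2; b_1 = 6; b_2 = 2; b_3 = 3; b_4 = 2; b_5 = 0; b_6 = 2; b_7 = 6.
Since (b_6, b_7) = (b_0, b_1) = (2, 6) (two consecutive terms determine the rest), the sequence is periodic with period 6.
(1847 - 0) mod 6 = 5, so b_{1847} = b_5 = 0.

0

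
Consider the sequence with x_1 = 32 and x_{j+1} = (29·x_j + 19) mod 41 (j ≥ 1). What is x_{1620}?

We have x_1 = 32, x_2 = 4, x_3 = 12, x_4 = 39, x_5 = 2, x_6 = 36, x_7 = 38, x_8 = 14, x_9 = 15, x_{10} = 3, x_{11} = 24, x_{12} = 18, x_{13} = 8, x_{14} = 5, x_{15} = 0, x_{16} = 19, x_{17} = 37, x_{18} = 26, x_{19} = 35, x_{20} = 9, x_{21} = 34, x_{22} = 21, x_{23} = 13, x_{24} = 27, x_{25} = 23, x_{26} = 30, x_{27} = 28, x_{28} = 11, x_{29} = 10, x_{30} = 22, x_{31} = 1, x_{32} = 7, x_{33} = 17, x_{34} = 20, x_{35} = 25, x_{36} = 6, x_{37} = 29, x_{38} = 40, x_{39} = 31, x_{40} = 16, x_{41} = 32.
Since x_{41} = x_1 = 32, the sequence is periodic with period 40.
(1620 - 1) mod 40 = 19, so x_{1620} = x_{20} = 9.

9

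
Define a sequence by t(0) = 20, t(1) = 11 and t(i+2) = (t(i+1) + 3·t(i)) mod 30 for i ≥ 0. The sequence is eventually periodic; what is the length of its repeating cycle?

We have t(0) = 20, t(1) = 11, t(2) = 11, t(3) = 14, t(4) = 17, t(5) = 29, t(6) = 20, t(7) = 17, t(8) = 17, t(9) = 8, t(10) = 29, t(11) = 23, t(12) = 20, t(13) = 29, t(14) = 29, t(15) = 26, t(16) = 23, t(17) = 11, t(18) = 20, t(19) = 23, t(20) = 23, t(21) = 2, t(22) = 11, t(23) = 17, t(24) = 20, t(25) = 11.
The sequence repeats with period 24.

24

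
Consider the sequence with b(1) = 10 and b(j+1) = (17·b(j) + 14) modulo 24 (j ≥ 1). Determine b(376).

We have b(1) = 10,  b(2) = 16,  b(3) = 22,  b(4) = 4,  b(5) = 10.
Since b(5) = b(1) = 10, the sequence is periodic with period 4.
(376 - 1) mod 4 = 3, so b(376) = b(4) = 4.

4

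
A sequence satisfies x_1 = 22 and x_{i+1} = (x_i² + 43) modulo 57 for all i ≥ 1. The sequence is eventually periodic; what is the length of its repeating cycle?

4

Listing terms: x_1 = 22; x_2 = 14; x_3 = 11; x_4 = 50; x_5 = 35; x_6 = 14.
Since x_6 = x_2 = 14, the sequence is eventually periodic: after a pre-period of length 1 it cycles with period 4.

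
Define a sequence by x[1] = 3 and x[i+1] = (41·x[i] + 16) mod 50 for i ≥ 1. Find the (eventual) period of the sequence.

25

We have x[1] = 3, x[2] = 39, x[3] = 15, x[4] = 31, x[5] = 37, x[6] = 33, x[7] = 19, x[8] = 45, x[9] = 11, x[10] = 17, x[11] = 13, x[12] = 49, x[13] = 25, x[14] = 41, x[15] = 47, x[16] = 43, x[17] = 29, x[18] = 5, x[19] = 21, x[20] = 27, x[21] = 23, x[22] = 9, x[23] = 35, x[24] = 1, x[25] = 7, x[26] = 3.
Since x[26] = x[1] = 3, the sequence is periodic with period 25.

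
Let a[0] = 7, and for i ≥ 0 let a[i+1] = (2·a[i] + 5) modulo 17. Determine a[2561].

Listing terms: a[0] = 7, a[1] = 2, a[2] = 9, a[3] = 6, a[4] = 0, a[5] = 5, a[6] = 15, a[7] = 1, a[8] = 7.
Since a[8] = a[0] = 7, the sequence is periodic with period 8.
So a[2561] = a[0 + ((2561-0) mod 8)] = a[1] = 2.

2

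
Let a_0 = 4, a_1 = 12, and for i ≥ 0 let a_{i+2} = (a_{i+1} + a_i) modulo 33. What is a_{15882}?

16

a_0 = 4, a_1 = 12, a_2 = 16, a_3 = 28, a_4 = 11, a_5 = 6, a_6 = 17, a_7 = 23, a_8 = 7, a_9 = 30, a_{10} = 4, a_{11} = 1, a_{12} = 5, a_{13} = 6, a_{14} = 11, a_{15} = 17, a_{16} = 28, a_{17} = 12, a_{18} = 7, a_{19} = 19, a_{20} = 26, a_{21} = 12, a_{22} = 5, a_{23} = 17, a_{24} = 22, a_{25} = 6, a_{26} = 28, a_{27} = 1, a_{28} = 29, a_{29} = 30, a_{30} = 26, a_{31} = 23, a_{32} = 16, a_{33} = 6, a_{34} = 22, a_{35} = 28, a_{36} = 17, a_{37} = 12, a_{38} = 29, a_{39} = 8, a_{40} = 4, a_{41} = 12.
Since (a_{40}, a_{41}) = (a_0, a_1) = (4, 12) (two consecutive terms determine the rest), the sequence is periodic with period 40.
(15882 - 0) mod 40 = 2, so a_{15882} = a_2 = 16.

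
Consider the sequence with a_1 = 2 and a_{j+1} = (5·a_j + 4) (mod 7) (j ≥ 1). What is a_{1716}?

1

Computing terms: a_1 = 2, a_2 = 0, a_3 = 4, a_4 = 3, a_5 = 5, a_6 = 1, a_7 = 2.
The sequence repeats with period 6.
(1716 - 1) mod 6 = 5, so a_{1716} = a_6 = 1.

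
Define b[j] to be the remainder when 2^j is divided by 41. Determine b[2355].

9

We have b[1] = 2,  b[2] = 4,  b[3] = 8,  b[4] = 16,  b[5] = 32,  b[6] = 23,  b[7] = 5,  b[8] = 10,  b[9] = 20,  b[10] = 40,  b[11] = 39,  b[12] = 37,  b[13] = 33,  b[14] = 25,  b[15] = 9,  b[16] = 18,  b[17] = 36,  b[18] = 31,  b[19] = 21,  b[20] = 1,  b[21] = 2.
Since b[21] = b[1] = 2, the sequence is periodic with period 20.
(2355 - 1) mod 20 = 14, so b[2355] = b[15] = 9.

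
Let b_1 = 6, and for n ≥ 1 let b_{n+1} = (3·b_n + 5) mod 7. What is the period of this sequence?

Computing terms: b_1 = 6; b_2 = 2; b_3 = 4; b_4 = 3; b_5 = 0; b_6 = 5; b_7 = 6.
Since b_7 = b_1 = 6, the sequence is periodic with period 6.

6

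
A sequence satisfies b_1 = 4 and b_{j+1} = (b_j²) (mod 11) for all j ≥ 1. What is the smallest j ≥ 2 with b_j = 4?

5

We have b_1 = 4, b_2 = 5, b_3 = 3, b_4 = 9, b_5 = 4.
Since b_5 = b_1 = 4, the sequence is periodic with period 4.
The value 4 next appears (with j ≥ 2) at b_5.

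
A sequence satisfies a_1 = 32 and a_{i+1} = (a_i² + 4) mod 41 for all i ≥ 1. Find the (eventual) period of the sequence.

We have a_1 = 32; a_2 = 3; a_3 = 13; a_4 = 9; a_5 = 3.
Since a_5 = a_2 = 3, the sequence is eventually periodic: after a pre-period of length 1 it cycles with period 3.

3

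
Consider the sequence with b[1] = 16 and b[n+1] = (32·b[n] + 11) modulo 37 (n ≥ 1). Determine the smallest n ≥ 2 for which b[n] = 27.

29

We have b[1] = 16; b[2] = 5; b[3] = 23; b[4] = 7; b[5] = 13; b[6] = 20; b[7] = 22; b[8] = 12; b[9] = 25; b[10] = 34; b[11] = 26; b[12] = 29; b[13] = 14; b[14] = 15; b[15] = 10; b[16] = 35; b[17] = 21; b[18] = 17; b[19] = 0; b[20] = 11; b[21] = 30; b[22] = 9; b[23] = 3; b[24] = 33; b[25] = 31; b[26] = 4; b[27] = 28; b[28] = 19; b[29] = 27; b[30] = 24; b[31] = 2; b[32] = 1; b[33] = 6; b[34] = 18; b[35] = 32; b[36] = 36; b[37] = 16.
Since b[37] = b[1] = 16, the sequence is periodic with period 36.
The value 27 first appears (with n ≥ 2) at b[29].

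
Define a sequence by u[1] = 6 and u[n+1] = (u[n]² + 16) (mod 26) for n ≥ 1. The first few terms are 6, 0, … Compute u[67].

We have u[1] = 6,  u[2] = 0,  u[3] = 16,  u[4] = 12,  u[5] = 4,  u[6] = 6.
Since u[6] = u[1] = 6, the sequence is periodic with period 5.
(67 - 1) mod 5 = 1, so u[67] = u[2] = 0.

0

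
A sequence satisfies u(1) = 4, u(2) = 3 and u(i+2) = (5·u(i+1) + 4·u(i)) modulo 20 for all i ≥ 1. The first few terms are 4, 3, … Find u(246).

We have u(1) = 4,  u(2) = 3,  u(3) = 11,  u(4) = 7,  u(5) = 19,  u(6) = 3,  u(7) = 11.
Since (u(6), u(7)) = (u(2), u(3)) = (3, 11) (two consecutive terms determine the rest), the sequence is eventually periodic: after a pre-period of length 1 it cycles with period 4.
For i ≥ 2, u(i) depends only on (i - 2) mod 4. (246 - 2) mod 4 = 0, so u(246) = u(2) = 3.

3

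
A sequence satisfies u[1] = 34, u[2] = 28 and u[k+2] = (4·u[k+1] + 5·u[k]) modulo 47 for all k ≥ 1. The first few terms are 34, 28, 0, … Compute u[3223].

Listing terms: u[1] = 34,  u[2] = 28,  u[3] = 0,  u[4] = 46,  u[5] = 43,  u[6] = 26,  u[7] = 37,  u[8] = 43,  u[9] = 28,  u[10] = 45,  u[11] = 38,  u[12] = 1,  u[13] = 6,  u[14] = 29,  u[15] = 5,  u[16] = 24,  u[17] = 27,  u[18] = 40,  u[19] = 13,  u[20] = 17,  u[21] = 39,  u[22] = 6,  u[23] = 31,  u[24] = 13,  u[25] = 19,  u[26] = 0,  u[27] = 1,  u[28] = 4,  u[29] = 21,  u[30] = 10,  u[31] = 4,  u[32] = 19,  u[33] = 2,  u[34] = 9,  u[35] = 46,  u[36] = 41,  u[37] = 18,  u[38] = 42,  u[39] = 23,  u[40] = 20,  u[41] = 7,  u[42] = 34,  u[43] = 30,  u[44] = 8,  u[45] = 41,  u[46] = 16,  u[47] = 34,  u[48] = 28.
Since (u[47], u[48]) = (u[1], u[2]) = (34, 28) (two consecutive terms determine the rest), the sequence is periodic with period 46.
So u[3223] = u[1 + ((3223-1) mod 46)] = u[3] = 0.

0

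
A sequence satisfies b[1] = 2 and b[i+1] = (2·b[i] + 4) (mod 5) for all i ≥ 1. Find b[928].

4

We have b[1] = 2; b[2] = 3; b[3] = 0; b[4] = 4; b[5] = 2.
Since b[5] = b[1] = 2, the sequence is periodic with period 4.
(928 - 1) mod 4 = 3, so b[928] = b[4] = 4.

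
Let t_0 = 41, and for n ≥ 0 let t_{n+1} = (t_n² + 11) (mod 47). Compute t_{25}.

43

Listing terms: t_0 = 41,  t_1 = 0,  t_2 = 11,  t_3 = 38,  t_4 = 45,  t_5 = 15,  t_6 = 1,  t_7 = 12,  t_8 = 14,  t_9 = 19,  t_{10} = 43,  t_{11} = 27,  t_{12} = 35,  t_{13} = 14.
Since t_{13} = t_8 = 14, the sequence is eventually periodic: after a pre-period of length 8 it cycles with period 5.
For n ≥ 8, t_n depends only on (n - 8) mod 5. (25 - 8) mod 5 = 2, so t_{25} = t_{10} = 43.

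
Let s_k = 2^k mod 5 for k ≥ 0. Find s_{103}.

Listing terms: s_0 = 1,  s_1 = 2,  s_2 = 4,  s_3 = 3,  s_4 = 1.
Since s_4 = s_0 = 1, the sequence is periodic with period 4.
So s_{103} = s_{0 + ((103-0) mod 4)} = s_3 = 3.

3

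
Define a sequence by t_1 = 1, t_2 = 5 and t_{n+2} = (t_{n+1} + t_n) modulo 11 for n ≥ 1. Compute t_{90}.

4

Listing terms: t_1 = 1; t_2 = 5; t_3 = 6; t_4 = 0; t_5 = 6; t_6 = 6; t_7 = 1; t_8 = 7; t_9 = 8; t_{10} = 4; t_{11} = 1; t_{12} = 5.
Since (t_{11}, t_{12}) = (t_1, t_2) = (1, 5) (two consecutive terms determine the rest), the sequence is periodic with period 10.
So t_{90} = t_{1 + ((90-1) mod 10)} = t_{10} = 4.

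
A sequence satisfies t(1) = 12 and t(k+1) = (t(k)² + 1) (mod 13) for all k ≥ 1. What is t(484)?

0

t(1) = 12; t(2) = 2; t(3) = 5; t(4) = 0; t(5) = 1; t(6) = 2.
Since t(6) = t(2) = 2, the sequence is eventually periodic: after a pre-period of length 1 it cycles with period 4.
For k ≥ 2, t(k) depends only on (k - 2) mod 4. (484 - 2) mod 4 = 2, so t(484) = t(4) = 0.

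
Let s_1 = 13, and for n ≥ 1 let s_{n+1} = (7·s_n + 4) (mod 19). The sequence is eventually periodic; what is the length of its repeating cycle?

3

Listing terms: s_1 = 13, s_2 = 0, s_3 = 4, s_4 = 13.
The sequence repeats with period 3.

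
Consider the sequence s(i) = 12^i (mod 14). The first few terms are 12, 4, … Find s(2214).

8

Listing terms: s(1) = 12; s(2) = 4; s(3) = 6; s(4) = 2; s(5) = 10; s(6) = 8; s(7) = 12.
The sequence repeats with period 6.
So s(2214) = s(1 + ((2214-1) mod 6)) = s(6) = 8.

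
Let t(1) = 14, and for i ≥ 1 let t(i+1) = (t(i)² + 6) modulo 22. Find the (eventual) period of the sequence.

5

We have t(1) = 14, t(2) = 4, t(3) = 0, t(4) = 6, t(5) = 20, t(6) = 10, t(7) = 18, t(8) = 0.
Since t(8) = t(3) = 0, the sequence is eventually periodic: after a pre-period of length 2 it cycles with period 5.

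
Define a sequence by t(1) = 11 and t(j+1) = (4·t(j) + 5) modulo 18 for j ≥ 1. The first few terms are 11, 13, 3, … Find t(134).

7

Listing terms: t(1) = 11; t(2) = 13; t(3) = 3; t(4) = 17; t(5) = 1; t(6) = 9; t(7) = 5; t(8) = 7; t(9) = 15; t(10) = 11.
The sequence repeats with period 9.
(134 - 1) mod 9 = 7, so t(134) = t(8) = 7.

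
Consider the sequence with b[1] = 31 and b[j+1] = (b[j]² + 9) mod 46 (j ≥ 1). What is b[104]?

We have b[1] = 31; b[2] = 4; b[3] = 25; b[4] = 36; b[5] = 17; b[6] = 22; b[7] = 33; b[8] = 40; b[9] = 45; b[10] = 10; b[11] = 17.
Since b[11] = b[5] = 17, the sequence is eventually periodic: after a pre-period of length 4 it cycles with period 6.
For j ≥ 5, b[j] depends only on (j - 5) mod 6. (104 - 5) mod 6 = 3, so b[104] = b[8] = 40.

40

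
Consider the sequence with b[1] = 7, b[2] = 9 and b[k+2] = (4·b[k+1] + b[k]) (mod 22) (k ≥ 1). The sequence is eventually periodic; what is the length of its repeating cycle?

We have b[1] = 7; b[2] = 9; b[3] = 21; b[4] = 5; b[5] = 19; b[6] = 15; b[7] = 13; b[8] = 1; b[9] = 17; b[10] = 3; b[11] = 7; b[12] = 9.
Since (b[11], b[12]) = (b[1], b[2]) = (7, 9) (two consecutive terms determine the rest), the sequence is periodic with period 10.

10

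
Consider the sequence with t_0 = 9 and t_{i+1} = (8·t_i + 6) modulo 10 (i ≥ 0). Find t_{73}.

Listing terms: t_0 = 9, t_1 = 8, t_2 = 0, t_3 = 6, t_4 = 4, t_5 = 8.
Since t_5 = t_1 = 8, the sequence is eventually periodic: after a pre-period of length 1 it cycles with period 4.
For i ≥ 1, t_i depends only on (i - 1) mod 4. (73 - 1) mod 4 = 0, so t_{73} = t_1 = 8.

8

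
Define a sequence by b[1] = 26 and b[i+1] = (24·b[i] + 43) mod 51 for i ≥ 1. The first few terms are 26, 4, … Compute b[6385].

43

Computing terms: b[1] = 26,  b[2] = 4,  b[3] = 37,  b[4] = 13,  b[5] = 49,  b[6] = 46,  b[7] = 25,  b[8] = 31,  b[9] = 22,  b[10] = 10,  b[11] = 28,  b[12] = 1,  b[13] = 16,  b[14] = 19,  b[15] = 40,  b[16] = 34,  b[17] = 43,  b[18] = 4.
Since b[18] = b[2] = 4, the sequence is eventually periodic: after a pre-period of length 1 it cycles with period 16.
For i ≥ 2, b[i] depends only on (i - 2) mod 16. (6385 - 2) mod 16 = 15, so b[6385] = b[17] = 43.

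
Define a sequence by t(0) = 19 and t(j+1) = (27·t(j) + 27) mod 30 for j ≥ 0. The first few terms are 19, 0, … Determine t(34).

27

Listing terms: t(0) = 19; t(1) = 0; t(2) = 27; t(3) = 6; t(4) = 9; t(5) = 0.
Since t(5) = t(1) = 0, the sequence is eventually periodic: after a pre-period of length 1 it cycles with period 4.
For j ≥ 1, t(j) depends only on (j - 1) mod 4. (34 - 1) mod 4 = 1, so t(34) = t(2) = 27.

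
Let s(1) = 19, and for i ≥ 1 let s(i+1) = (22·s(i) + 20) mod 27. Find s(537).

Listing terms: s(1) = 19,  s(2) = 6,  s(3) = 17,  s(4) = 16,  s(5) = 21,  s(6) = 23,  s(7) = 13,  s(8) = 9,  s(9) = 2,  s(10) = 10,  s(11) = 24,  s(12) = 8,  s(13) = 7,  s(14) = 12,  s(15) = 14,  s(16) = 4,  s(17) = 0,  s(18) = 20,  s(19) = 1,  s(20) = 15,  s(21) = 26,  s(22) = 25,  s(23) = 3,  s(24) = 5,  s(25) = 22,  s(26) = 18,  s(27) = 11,  s(28) = 19.
Since s(28) = s(1) = 19, the sequence is periodic with period 27.
So s(537) = s(1 + ((537-1) mod 27)) = s(24) = 5.

5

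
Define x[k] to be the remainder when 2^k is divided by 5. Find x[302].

Computing terms: x[1] = 2, x[2] = 4, x[3] = 3, x[4] = 1, x[5] = 2.
Since x[5] = x[1] = 2, the sequence is periodic with period 4.
(302 - 1) mod 4 = 1, so x[302] = x[2] = 4.

4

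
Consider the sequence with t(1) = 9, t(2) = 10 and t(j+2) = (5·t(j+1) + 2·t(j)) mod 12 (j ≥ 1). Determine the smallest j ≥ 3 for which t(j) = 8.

Listing terms: t(1) = 9; t(2) = 10; t(3) = 8; t(4) = 0; t(5) = 4; t(6) = 8; t(7) = 0.
Since (t(6), t(7)) = (t(3), t(4)) = (8, 0) (two consecutive terms determine the rest), the sequence is eventually periodic: after a pre-period of length 2 it cycles with period 3.
The value 8 first appears (with j ≥ 3) at t(3).

3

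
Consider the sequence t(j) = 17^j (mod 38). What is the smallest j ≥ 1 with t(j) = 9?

8

Listing terms: t(0) = 1; t(1) = 17; t(2) = 23; t(3) = 11; t(4) = 35; t(5) = 25; t(6) = 7; t(7) = 5; t(8) = 9; t(9) = 1.
Since t(9) = t(0) = 1, the sequence is periodic with period 9.
The value 9 first appears (with j ≥ 1) at t(8).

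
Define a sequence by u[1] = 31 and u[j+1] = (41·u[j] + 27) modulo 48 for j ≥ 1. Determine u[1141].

43

Computing terms: u[1] = 31; u[2] = 2; u[3] = 13; u[4] = 32; u[5] = 43; u[6] = 14; u[7] = 25; u[8] = 44; u[9] = 7; u[10] = 26; u[11] = 37; u[12] = 8; u[13] = 19; u[14] = 38; u[15] = 1; u[16] = 20; u[17] = 31.
The sequence repeats with period 16.
So u[1141] = u[1 + ((1141-1) mod 16)] = u[5] = 43.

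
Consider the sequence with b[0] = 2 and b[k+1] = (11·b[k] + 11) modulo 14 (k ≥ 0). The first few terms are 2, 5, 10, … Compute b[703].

Listing terms: b[0] = 2,  b[1] = 5,  b[2] = 10,  b[3] = 9,  b[4] = 12,  b[5] = 3,  b[6] = 2.
Since b[6] = b[0] = 2, the sequence is periodic with period 6.
(703 - 0) mod 6 = 1, so b[703] = b[1] = 5.

5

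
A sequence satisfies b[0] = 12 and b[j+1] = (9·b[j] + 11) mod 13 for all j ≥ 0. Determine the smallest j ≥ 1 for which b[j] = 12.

b[0] = 12,  b[1] = 2,  b[2] = 3,  b[3] = 12.
The sequence repeats with period 3.
The value 12 next appears (with j ≥ 1) at b[3].

3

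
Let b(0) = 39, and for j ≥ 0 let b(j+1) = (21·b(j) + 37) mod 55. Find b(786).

We have b(0) = 39; b(1) = 31; b(2) = 28; b(3) = 20; b(4) = 17; b(5) = 9; b(6) = 6; b(7) = 53; b(8) = 50; b(9) = 42; b(10) = 39.
Since b(10) = b(0) = 39, the sequence is periodic with period 10.
So b(786) = b(0 + ((786-0) mod 10)) = b(6) = 6.

6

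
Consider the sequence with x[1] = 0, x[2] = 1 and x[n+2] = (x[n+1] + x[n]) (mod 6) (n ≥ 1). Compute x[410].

1

Computing terms: x[1] = 0,  x[2] = 1,  x[3] = 1,  x[4] = 2,  x[5] = 3,  x[6] = 5,  x[7] = 2,  x[8] = 1,  x[9] = 3,  x[10] = 4,  x[11] = 1,  x[12] = 5,  x[13] = 0,  x[14] = 5,  x[15] = 5,  x[16] = 4,  x[17] = 3,  x[18] = 1,  x[19] = 4,  x[20] = 5,  x[21] = 3,  x[22] = 2,  x[23] = 5,  x[24] = 1,  x[25] = 0,  x[26] = 1.
The sequence repeats with period 24.
So x[410] = x[1 + ((410-1) mod 24)] = x[2] = 1.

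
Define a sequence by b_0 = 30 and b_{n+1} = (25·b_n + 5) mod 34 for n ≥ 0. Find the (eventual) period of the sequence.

Computing terms: b_0 = 30; b_1 = 7; b_2 = 10; b_3 = 17; b_4 = 22; b_5 = 11; b_6 = 8; b_7 = 1; b_8 = 30.
The sequence repeats with period 8.

8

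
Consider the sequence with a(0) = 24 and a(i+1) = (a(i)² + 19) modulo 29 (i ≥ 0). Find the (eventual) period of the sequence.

Listing terms: a(0) = 24,  a(1) = 15,  a(2) = 12,  a(3) = 18,  a(4) = 24.
Since a(4) = a(0) = 24, the sequence is periodic with period 4.

4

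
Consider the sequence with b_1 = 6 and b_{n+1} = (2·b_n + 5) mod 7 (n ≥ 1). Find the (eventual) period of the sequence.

3

Computing terms: b_1 = 6; b_2 = 3; b_3 = 4; b_4 = 6.
Since b_4 = b_1 = 6, the sequence is periodic with period 3.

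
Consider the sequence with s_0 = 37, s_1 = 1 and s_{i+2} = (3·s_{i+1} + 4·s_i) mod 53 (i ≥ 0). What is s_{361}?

32

Computing terms: s_0 = 37,  s_1 = 1,  s_2 = 45,  s_3 = 33,  s_4 = 14,  s_5 = 15,  s_6 = 48,  s_7 = 45,  s_8 = 9,  s_9 = 48,  s_{10} = 21,  s_{11} = 43,  s_{12} = 1,  s_{13} = 16,  s_{14} = 52,  s_{15} = 8,  s_{16} = 20,  s_{17} = 39,  s_{18} = 38,  s_{19} = 5,  s_{20} = 8,  s_{21} = 44,  s_{22} = 5,  s_{23} = 32,  s_{24} = 10,  s_{25} = 52,  s_{26} = 37,  s_{27} = 1.
The sequence repeats with period 26.
So s_{361} = s_{0 + ((361-0) mod 26)} = s_{23} = 32.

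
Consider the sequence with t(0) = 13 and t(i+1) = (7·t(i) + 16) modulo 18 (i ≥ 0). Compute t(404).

Listing terms: t(0) = 13,  t(1) = 17,  t(2) = 9,  t(3) = 7,  t(4) = 11,  t(5) = 3,  t(6) = 1,  t(7) = 5,  t(8) = 15,  t(9) = 13.
Since t(9) = t(0) = 13, the sequence is periodic with period 9.
(404 - 0) mod 9 = 8, so t(404) = t(8) = 15.

15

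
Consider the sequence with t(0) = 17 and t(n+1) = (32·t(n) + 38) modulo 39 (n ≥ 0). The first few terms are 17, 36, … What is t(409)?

Computing terms: t(0) = 17, t(1) = 36, t(2) = 20, t(3) = 15, t(4) = 11, t(5) = 0, t(6) = 38, t(7) = 6, t(8) = 35, t(9) = 27, t(10) = 5, t(11) = 3, t(12) = 17.
Since t(12) = t(0) = 17, the sequence is periodic with period 12.
So t(409) = t(0 + ((409-0) mod 12)) = t(1) = 36.

36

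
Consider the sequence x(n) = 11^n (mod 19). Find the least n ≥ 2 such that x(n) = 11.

We have x(1) = 11,  x(2) = 7,  x(3) = 1,  x(4) = 11.
The sequence repeats with period 3.
The value 11 next appears (with n ≥ 2) at x(4).

4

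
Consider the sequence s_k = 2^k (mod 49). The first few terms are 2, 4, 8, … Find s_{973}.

We have s_1 = 2,  s_2 = 4,  s_3 = 8,  s_4 = 16,  s_5 = 32,  s_6 = 15,  s_7 = 30,  s_8 = 11,  s_9 = 22,  s_{10} = 44,  s_{11} = 39,  s_{12} = 29,  s_{13} = 9,  s_{14} = 18,  s_{15} = 36,  s_{16} = 23,  s_{17} = 46,  s_{18} = 43,  s_{19} = 37,  s_{20} = 25,  s_{21} = 1,  s_{22} = 2.
Since s_{22} = s_1 = 2, the sequence is periodic with period 21.
(973 - 1) mod 21 = 6, so s_{973} = s_7 = 30.

30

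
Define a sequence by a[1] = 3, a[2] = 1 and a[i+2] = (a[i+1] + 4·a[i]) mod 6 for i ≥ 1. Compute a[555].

1

Listing terms: a[1] = 3,  a[2] = 1,  a[3] = 1,  a[4] = 5,  a[5] = 3,  a[6] = 5,  a[7] = 5,  a[8] = 1,  a[9] = 3,  a[10] = 1.
The sequence repeats with period 8.
(555 - 1) mod 8 = 2, so a[555] = a[3] = 1.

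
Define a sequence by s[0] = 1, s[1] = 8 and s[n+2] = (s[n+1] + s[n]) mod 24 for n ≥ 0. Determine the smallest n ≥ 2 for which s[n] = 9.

2

We have s[0] = 1,  s[1] = 8,  s[2] = 9,  s[3] = 17,  s[4] = 2,  s[5] = 19,  s[6] = 21,  s[7] = 16,  s[8] = 13,  s[9] = 5,  s[10] = 18,  s[11] = 23,  s[12] = 17,  s[13] = 16,  s[14] = 9,  s[15] = 1,  s[16] = 10,  s[17] = 11,  s[18] = 21,  s[19] = 8,  s[20] = 5,  s[21] = 13,  s[22] = 18,  s[23] = 7,  s[24] = 1,  s[25] = 8.
The sequence repeats with period 24.
The value 9 first appears (with n ≥ 2) at s[2].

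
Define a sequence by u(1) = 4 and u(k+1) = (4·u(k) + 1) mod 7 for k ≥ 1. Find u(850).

Computing terms: u(1) = 4,  u(2) = 3,  u(3) = 6,  u(4) = 4.
Since u(4) = u(1) = 4, the sequence is periodic with period 3.
(850 - 1) mod 3 = 0, so u(850) = u(1) = 4.

4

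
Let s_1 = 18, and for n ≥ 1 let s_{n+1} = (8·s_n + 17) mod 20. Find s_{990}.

1

We have s_1 = 18, s_2 = 1, s_3 = 5, s_4 = 17, s_5 = 13, s_6 = 1.
Since s_6 = s_2 = 1, the sequence is eventually periodic: after a pre-period of length 1 it cycles with period 4.
For n ≥ 2, s_n depends only on (n - 2) mod 4. (990 - 2) mod 4 = 0, so s_{990} = s_2 = 1.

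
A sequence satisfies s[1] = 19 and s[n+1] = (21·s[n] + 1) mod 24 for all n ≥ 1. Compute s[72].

s[1] = 19, s[2] = 16, s[3] = 1, s[4] = 22, s[5] = 7, s[6] = 4, s[7] = 13, s[8] = 10, s[9] = 19.
The sequence repeats with period 8.
(72 - 1) mod 8 = 7, so s[72] = s[8] = 10.

10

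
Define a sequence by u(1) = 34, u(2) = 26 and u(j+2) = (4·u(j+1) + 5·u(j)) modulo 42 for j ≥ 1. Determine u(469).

We have u(1) = 34,  u(2) = 26,  u(3) = 22,  u(4) = 8,  u(5) = 16,  u(6) = 20,  u(7) = 34,  u(8) = 26.
Since (u(7), u(8)) = (u(1), u(2)) = (34, 26) (two consecutive terms determine the rest), the sequence is periodic with period 6.
(469 - 1) mod 6 = 0, so u(469) = u(1) = 34.

34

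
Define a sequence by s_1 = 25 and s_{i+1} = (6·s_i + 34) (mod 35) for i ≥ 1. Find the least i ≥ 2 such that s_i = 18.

3

s_1 = 25; s_2 = 9; s_3 = 18; s_4 = 2; s_5 = 11; s_6 = 30; s_7 = 4; s_8 = 23; s_9 = 32; s_{10} = 16; s_{11} = 25.
Since s_{11} = s_1 = 25, the sequence is periodic with period 10.
The value 18 first appears (with i ≥ 2) at s_3.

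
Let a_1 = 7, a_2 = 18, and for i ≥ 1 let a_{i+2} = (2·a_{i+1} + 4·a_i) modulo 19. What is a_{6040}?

We have a_1 = 7,  a_2 = 18,  a_3 = 7,  a_4 = 10,  a_5 = 10,  a_6 = 3,  a_7 = 8,  a_8 = 9,  a_9 = 12,  a_{10} = 3,  a_{11} = 16,  a_{12} = 6,  a_{13} = 0,  a_{14} = 5,  a_{15} = 10,  a_{16} = 2,  a_{17} = 6,  a_{18} = 1,  a_{19} = 7,  a_{20} = 18.
The sequence repeats with period 18.
So a_{6040} = a_{1 + ((6040-1) mod 18)} = a_{10} = 3.

3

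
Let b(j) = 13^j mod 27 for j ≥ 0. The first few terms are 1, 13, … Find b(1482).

b(0) = 1, b(1) = 13, b(2) = 7, b(3) = 10, b(4) = 22, b(5) = 16, b(6) = 19, b(7) = 4, b(8) = 25, b(9) = 1.
The sequence repeats with period 9.
(1482 - 0) mod 9 = 6, so b(1482) = b(6) = 19.

19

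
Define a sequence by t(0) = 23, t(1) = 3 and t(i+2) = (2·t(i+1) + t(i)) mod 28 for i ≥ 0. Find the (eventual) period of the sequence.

12

Listing terms: t(0) = 23, t(1) = 3, t(2) = 1, t(3) = 5, t(4) = 11, t(5) = 27, t(6) = 9, t(7) = 17, t(8) = 15, t(9) = 19, t(10) = 25, t(11) = 13, t(12) = 23, t(13) = 3.
The sequence repeats with period 12.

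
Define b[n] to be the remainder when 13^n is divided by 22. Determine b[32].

15

b[0] = 1,  b[1] = 13,  b[2] = 15,  b[3] = 19,  b[4] = 5,  b[5] = 21,  b[6] = 9,  b[7] = 7,  b[8] = 3,  b[9] = 17,  b[10] = 1.
Since b[10] = b[0] = 1, the sequence is periodic with period 10.
So b[32] = b[0 + ((32-0) mod 10)] = b[2] = 15.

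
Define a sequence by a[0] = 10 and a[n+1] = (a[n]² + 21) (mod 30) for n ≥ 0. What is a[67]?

1

Listing terms: a[0] = 10, a[1] = 1, a[2] = 22, a[3] = 25, a[4] = 16, a[5] = 7, a[6] = 10.
Since a[6] = a[0] = 10, the sequence is periodic with period 6.
(67 - 0) mod 6 = 1, so a[67] = a[1] = 1.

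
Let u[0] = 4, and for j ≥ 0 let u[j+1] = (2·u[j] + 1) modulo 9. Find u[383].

6

Computing terms: u[0] = 4, u[1] = 0, u[2] = 1, u[3] = 3, u[4] = 7, u[5] = 6, u[6] = 4.
The sequence repeats with period 6.
So u[383] = u[0 + ((383-0) mod 6)] = u[5] = 6.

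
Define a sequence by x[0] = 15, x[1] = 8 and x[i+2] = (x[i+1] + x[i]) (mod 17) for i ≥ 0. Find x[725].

0

Listing terms: x[0] = 15,  x[1] = 8,  x[2] = 6,  x[3] = 14,  x[4] = 3,  x[5] = 0,  x[6] = 3,  x[7] = 3,  x[8] = 6,  x[9] = 9,  x[10] = 15,  x[11] = 7,  x[12] = 5,  x[13] = 12,  x[14] = 0,  x[15] = 12,  x[16] = 12,  x[17] = 7,  x[18] = 2,  x[19] = 9,  x[20] = 11,  x[21] = 3,  x[22] = 14,  x[23] = 0,  x[24] = 14,  x[25] = 14,  x[26] = 11,  x[27] = 8,  x[28] = 2,  x[29] = 10,  x[30] = 12,  x[31] = 5,  x[32] = 0,  x[33] = 5,  x[34] = 5,  x[35] = 10,  x[36] = 15,  x[37] = 8.
Since (x[36], x[37]) = (x[0], x[1]) = (15, 8) (two consecutive terms determine the rest), the sequence is periodic with period 36.
So x[725] = x[0 + ((725-0) mod 36)] = x[5] = 0.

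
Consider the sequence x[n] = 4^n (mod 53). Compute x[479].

43

Listing terms: x[1] = 4, x[2] = 16, x[3] = 11, x[4] = 44, x[5] = 17, x[6] = 15, x[7] = 7, x[8] = 28, x[9] = 6, x[10] = 24, x[11] = 43, x[12] = 13, x[13] = 52, x[14] = 49, x[15] = 37, x[16] = 42, x[17] = 9, x[18] = 36, x[19] = 38, x[20] = 46, x[21] = 25, x[22] = 47, x[23] = 29, x[24] = 10, x[25] = 40, x[26] = 1, x[27] = 4.
The sequence repeats with period 26.
(479 - 1) mod 26 = 10, so x[479] = x[11] = 43.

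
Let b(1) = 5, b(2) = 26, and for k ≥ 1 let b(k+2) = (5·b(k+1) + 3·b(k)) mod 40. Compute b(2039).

Computing terms: b(1) = 5,  b(2) = 26,  b(3) = 25,  b(4) = 3,  b(5) = 10,  b(6) = 19,  b(7) = 5,  b(8) = 2,  b(9) = 25,  b(10) = 11,  b(11) = 10,  b(12) = 3,  b(13) = 5,  b(14) = 34,  b(15) = 25,  b(16) = 27,  b(17) = 10,  b(18) = 11,  b(19) = 5,  b(20) = 18,  b(21) = 25,  b(22) = 19,  b(23) = 10,  b(24) = 27,  b(25) = 5,  b(26) = 26.
Since (b(25), b(26)) = (b(1), b(2)) = (5, 26) (two consecutive terms determine the rest), the sequence is periodic with period 24.
So b(2039) = b(1 + ((2039-1) mod 24)) = b(23) = 10.

10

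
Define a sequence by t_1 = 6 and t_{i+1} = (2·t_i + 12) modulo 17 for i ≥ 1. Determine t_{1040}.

14

Listing terms: t_1 = 6, t_2 = 7, t_3 = 9, t_4 = 13, t_5 = 4, t_6 = 3, t_7 = 1, t_8 = 14, t_9 = 6.
The sequence repeats with period 8.
(1040 - 1) mod 8 = 7, so t_{1040} = t_8 = 14.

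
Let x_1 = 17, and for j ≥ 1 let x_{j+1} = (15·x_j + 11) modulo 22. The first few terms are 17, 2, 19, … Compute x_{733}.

19

x_1 = 17; x_2 = 2; x_3 = 19; x_4 = 10; x_5 = 7; x_6 = 6; x_7 = 13; x_8 = 8; x_9 = 21; x_{10} = 18; x_{11} = 17.
The sequence repeats with period 10.
(733 - 1) mod 10 = 2, so x_{733} = x_3 = 19.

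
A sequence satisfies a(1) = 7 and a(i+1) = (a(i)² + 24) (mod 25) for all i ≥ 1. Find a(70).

Computing terms: a(1) = 7, a(2) = 23, a(3) = 3, a(4) = 8, a(5) = 13, a(6) = 18, a(7) = 23.
Since a(7) = a(2) = 23, the sequence is eventually periodic: after a pre-period of length 1 it cycles with period 5.
For i ≥ 2, a(i) depends only on (i - 2) mod 5. (70 - 2) mod 5 = 3, so a(70) = a(5) = 13.

13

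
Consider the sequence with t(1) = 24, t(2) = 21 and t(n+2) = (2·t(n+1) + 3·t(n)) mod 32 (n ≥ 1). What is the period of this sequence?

We have t(1) = 24,  t(2) = 21,  t(3) = 18,  t(4) = 3,  t(5) = 28,  t(6) = 1,  t(7) = 22,  t(8) = 15,  t(9) = 0,  t(10) = 13,  t(11) = 26,  t(12) = 27,  t(13) = 4,  t(14) = 25,  t(15) = 30,  t(16) = 7,  t(17) = 8,  t(18) = 5,  t(19) = 2,  t(20) = 19,  t(21) = 12,  t(22) = 17,  t(23) = 6,  t(24) = 31,  t(25) = 16,  t(26) = 29,  t(27) = 10,  t(28) = 11,  t(29) = 20,  t(30) = 9,  t(31) = 14,  t(32) = 23,  t(33) = 24,  t(34) = 21.
The sequence repeats with period 32.

32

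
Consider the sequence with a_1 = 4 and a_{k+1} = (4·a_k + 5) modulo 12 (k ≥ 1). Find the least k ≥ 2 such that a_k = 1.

Listing terms: a_1 = 4,  a_2 = 9,  a_3 = 5,  a_4 = 1,  a_5 = 9.
Since a_5 = a_2 = 9, the sequence is eventually periodic: after a pre-period of length 1 it cycles with period 3.
The value 1 first appears (with k ≥ 2) at a_4.

4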